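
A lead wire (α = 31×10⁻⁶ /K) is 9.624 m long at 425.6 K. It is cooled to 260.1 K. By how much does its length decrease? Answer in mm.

|ΔT| = |260.1 − 425.6| = 165.5 K
ΔL = αL₀ΔT = (31×10⁻⁶)(9.624)(165.5) = 4.94×10⁻² m

ΔL = 49.4 mm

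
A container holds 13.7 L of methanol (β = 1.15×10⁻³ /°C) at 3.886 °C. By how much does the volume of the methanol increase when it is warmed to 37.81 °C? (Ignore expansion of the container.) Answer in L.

|ΔT| = |37.81 − 3.886| = 33.924 K
ΔV = βV₀ΔT = (1.15×10⁻³)(13.7)(33.924) = 0.534 L

ΔV = 0.534 L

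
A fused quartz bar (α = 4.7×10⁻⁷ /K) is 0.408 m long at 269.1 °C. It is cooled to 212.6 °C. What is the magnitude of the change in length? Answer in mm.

|ΔT| = |212.6 − 269.1| = 56.5 K
ΔL = αL₀ΔT = (4.7×10⁻⁷)(0.408)(56.5) = 1.08×10⁻⁵ m

ΔL = 0.0108 mm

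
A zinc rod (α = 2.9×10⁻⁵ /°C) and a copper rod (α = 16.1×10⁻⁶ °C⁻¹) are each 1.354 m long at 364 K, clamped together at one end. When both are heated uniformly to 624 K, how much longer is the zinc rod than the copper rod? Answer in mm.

4.54 mm

ΔT = 260 K
zinc: ΔL = 2.9×10⁻⁵ × 1.354 m × 260 = 1.0209×10⁻² m = 10.209 mm
copper: ΔL = 16.1×10⁻⁶ × 1.354 m × 260 = 5.6678×10⁻³ m = 5.6678 mm
difference = 10.209 − 5.6678 = 4.5412 mm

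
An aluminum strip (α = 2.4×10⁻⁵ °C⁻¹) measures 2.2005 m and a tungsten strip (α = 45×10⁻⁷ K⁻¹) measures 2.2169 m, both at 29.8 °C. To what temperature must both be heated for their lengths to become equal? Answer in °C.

T = 412.7 °C

L₁(1 + α₁ΔT) = L₂(1 + α₂ΔT) ⇒ ΔT = (L₂ − L₁)/(α₁L₁ − α₂L₂)
L₂ − L₁ = 2.2169 − 2.2005 = 1.64×10⁻² m
α₁L₁ − α₂L₂ = 2.4×10⁻⁵×2.2005 − 45×10⁻⁷×2.2169 = 4.283595×10⁻⁵ m/K
ΔT = 1.64×10⁻² / 4.283595×10⁻⁵ = 382.856 K
T = 29.8 + 382.856 = 412.656 °C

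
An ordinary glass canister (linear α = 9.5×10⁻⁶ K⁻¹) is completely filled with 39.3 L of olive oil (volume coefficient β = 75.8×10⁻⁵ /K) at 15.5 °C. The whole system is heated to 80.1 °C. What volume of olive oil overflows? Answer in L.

1.85 L

The canister also expands: β_container ≈ 3α = 2.85×10⁻⁵ /K
Net overflow = V₀(β_liq − 3α_cont)ΔT
β − 3α = 7.58×10⁻⁴ − 2.85×10⁻⁵ = 7.295×10⁻⁴ /K; ΔT = 64.6 K
ΔV = 39.3 × 7.295×10⁻⁴ × 64.6 = 1.85 L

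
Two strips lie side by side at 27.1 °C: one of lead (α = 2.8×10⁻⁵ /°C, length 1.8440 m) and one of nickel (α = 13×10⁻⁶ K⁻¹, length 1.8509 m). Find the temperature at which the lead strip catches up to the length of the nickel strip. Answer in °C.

Equal length when α₁L₁ΔT − α₂L₂ΔT = L₂ − L₁ = 6.90×10⁻³ m
α₁L₁ = 5.1632×10⁻⁵, α₂L₂ = 2.40617×10⁻⁵ → Δ(αL) = 2.75703×10⁻⁵ m/K
ΔT = 6.90×10⁻³ / 2.75703×10⁻⁵ = 250.269 K, so T = 27.1 + 250.269 = 277.369 °C

T = 277.4 °C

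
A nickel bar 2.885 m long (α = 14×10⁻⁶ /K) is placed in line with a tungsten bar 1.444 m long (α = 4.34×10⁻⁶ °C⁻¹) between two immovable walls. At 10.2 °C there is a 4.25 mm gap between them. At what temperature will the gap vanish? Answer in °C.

α₁L₁ = 4.039×10⁻⁵ m/K, α₂L₂ = 6.26696×10⁻⁶ m/K → total 4.665696×10⁻⁵ m/K
ΔT = g/(α₁L₁+α₂L₂) = 4.25×10⁻³ / 4.665696×10⁻⁵ = 91.09 K
T = 10.2 + 91.09 = 101.29 °C

T = 101 °C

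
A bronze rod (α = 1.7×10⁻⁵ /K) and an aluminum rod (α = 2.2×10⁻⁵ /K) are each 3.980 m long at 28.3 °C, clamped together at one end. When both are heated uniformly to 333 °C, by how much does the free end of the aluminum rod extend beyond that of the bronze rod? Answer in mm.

ΔT = 304.7 K
bronze: ΔL = 1.7×10⁻⁵ × 3.980 m × 304.7 = 2.0616×10⁻² m = 20.616 mm
aluminum: ΔL = 2.2×10⁻⁵ × 3.980 m × 304.7 = 2.6680×10⁻² m = 26.680 mm
difference = 26.680 − 20.616 = 6.064 mm

6.06 mm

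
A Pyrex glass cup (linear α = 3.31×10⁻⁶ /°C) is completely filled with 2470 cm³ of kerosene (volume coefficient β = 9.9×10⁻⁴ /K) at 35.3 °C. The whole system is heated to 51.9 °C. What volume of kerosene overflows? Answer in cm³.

The cup also expands: β_container ≈ 3α = 9.93×10⁻⁶ /K
Net overflow = V₀(β_liq − 3α_cont)ΔT
β − 3α = 9.90×10⁻⁴ − 9.93×10⁻⁶ = 9.8007×10⁻⁴ /K; ΔT = 16.6 K
ΔV = 2470 × 9.8007×10⁻⁴ × 16.6 = 40.2 cm³

40.2 cm³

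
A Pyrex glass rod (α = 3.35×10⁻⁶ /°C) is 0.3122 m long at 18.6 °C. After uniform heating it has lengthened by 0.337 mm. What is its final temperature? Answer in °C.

T = 341 °C

ΔL = αL₀ΔT ⇒ ΔT = ΔL / (αL₀)
ΔT = 0.337×10⁻³ m / (3.35×10⁻⁶ × 0.3122 m) = 322.22 K
T = 18.6 + 322.22 = 340.82 °C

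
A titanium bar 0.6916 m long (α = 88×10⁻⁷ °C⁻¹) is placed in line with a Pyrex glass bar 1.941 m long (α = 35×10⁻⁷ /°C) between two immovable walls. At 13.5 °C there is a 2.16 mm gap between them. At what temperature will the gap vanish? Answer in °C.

α₁L₁ = 6.08608×10⁻⁶ m/K, α₂L₂ = 6.7935×10⁻⁶ m/K → total 1.287958×10⁻⁵ m/K
ΔT = g/(α₁L₁+α₂L₂) = 2.16×10⁻³ / 1.287958×10⁻⁵ = 167.71 K
T = 13.5 + 167.71 = 181.21 °C

T = 181 °C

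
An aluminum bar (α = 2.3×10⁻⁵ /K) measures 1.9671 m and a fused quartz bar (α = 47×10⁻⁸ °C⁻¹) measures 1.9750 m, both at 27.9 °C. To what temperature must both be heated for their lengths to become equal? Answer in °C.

L₁(1 + α₁ΔT) = L₂(1 + α₂ΔT) ⇒ ΔT = (L₂ − L₁)/(α₁L₁ − α₂L₂)
L₂ − L₁ = 1.9750 − 1.9671 = 7.90×10⁻³ m
α₁L₁ − α₂L₂ = 2.3×10⁻⁵×1.9671 − 47×10⁻⁸×1.9750 = 4.431505×10⁻⁵ m/K
ΔT = 7.90×10⁻³ / 4.431505×10⁻⁵ = 178.269 K
T = 27.9 + 178.269 = 206.169 °C

T = 206.2 °C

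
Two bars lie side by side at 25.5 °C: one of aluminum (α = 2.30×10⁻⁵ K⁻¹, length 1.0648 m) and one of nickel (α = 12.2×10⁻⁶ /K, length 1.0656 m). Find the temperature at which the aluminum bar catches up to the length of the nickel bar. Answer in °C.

Equal length when α₁L₁ΔT − α₂L₂ΔT = L₂ − L₁ = 8.00×10⁻⁴ m
α₁L₁ = 2.44904×10⁻⁵, α₂L₂ = 1.300032×10⁻⁵ → Δ(αL) = 1.149008×10⁻⁵ m/K
ΔT = 8.00×10⁻⁴ / 1.149008×10⁻⁵ = 69.6253 K, so T = 25.5 + 69.6253 = 95.1253 °C

T = 95.13 °C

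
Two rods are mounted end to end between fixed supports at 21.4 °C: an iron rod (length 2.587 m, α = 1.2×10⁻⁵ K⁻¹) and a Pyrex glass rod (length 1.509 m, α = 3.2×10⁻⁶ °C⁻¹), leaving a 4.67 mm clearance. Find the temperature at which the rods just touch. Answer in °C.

T = 152 °C

Gap closes when ΔL₁ + ΔL₂ = 4.67 mm = 4.67×10⁻³ m
(α₁L₁ + α₂L₂)ΔT = g
α₁L₁ + α₂L₂ = 1.2×10⁻⁵×2.587 + 3.2×10⁻⁶×1.509 = 3.58728×10⁻⁵ m/K
ΔT = 4.67×10⁻³ / 3.58728×10⁻⁵ = 130.18 K
T = 21.4 + 130.18 = 151.58 °C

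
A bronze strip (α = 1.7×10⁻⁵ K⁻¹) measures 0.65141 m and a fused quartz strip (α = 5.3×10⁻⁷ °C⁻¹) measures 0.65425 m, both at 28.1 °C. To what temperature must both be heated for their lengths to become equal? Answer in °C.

T = 292.8 °C

Equal length when α₁L₁ΔT − α₂L₂ΔT = L₂ − L₁ = 2.84×10⁻³ m
α₁L₁ = 1.107397×10⁻⁵, α₂L₂ = 3.467525×10⁻⁷ → Δ(αL) = 1.07272175×10⁻⁵ m/K
ΔT = 2.84×10⁻³ / 1.07272175×10⁻⁵ = 264.747 K, so T = 28.1 + 264.747 = 292.847 °C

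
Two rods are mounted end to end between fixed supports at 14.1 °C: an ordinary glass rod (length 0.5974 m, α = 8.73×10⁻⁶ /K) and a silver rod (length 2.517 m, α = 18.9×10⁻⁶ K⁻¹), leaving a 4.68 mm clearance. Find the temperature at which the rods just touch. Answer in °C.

Gap closes when ΔL₁ + ΔL₂ = 4.68 mm = 4.68×10⁻³ m
(α₁L₁ + α₂L₂)ΔT = g
α₁L₁ + α₂L₂ = 8.73×10⁻⁶×0.5974 + 18.9×10⁻⁶×2.517 = 5.2786602×10⁻⁵ m/K
ΔT = 4.68×10⁻³ / 5.2786602×10⁻⁵ = 88.66 K
T = 14.1 + 88.66 = 102.76 °C

T = 103 °C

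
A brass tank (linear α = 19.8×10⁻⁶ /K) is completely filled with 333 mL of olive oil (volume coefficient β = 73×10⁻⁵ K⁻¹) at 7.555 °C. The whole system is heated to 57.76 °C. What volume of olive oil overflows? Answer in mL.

The tank also expands: β_container ≈ 3α = 5.94×10⁻⁵ /K
Net overflow = V₀(β_liq − 3α_cont)ΔT
β − 3α = 7.30×10⁻⁴ − 5.94×10⁻⁵ = 6.706×10⁻⁴ /K; ΔT = 50.205 K
ΔV = 333 × 6.706×10⁻⁴ × 50.205 = 11.2 mL

11.2 mL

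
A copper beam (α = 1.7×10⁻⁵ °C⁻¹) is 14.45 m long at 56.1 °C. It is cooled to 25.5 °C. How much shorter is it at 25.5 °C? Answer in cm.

ΔL = 0.752 cm

|ΔT| = |25.5 − 56.1| = 30.6 K
ΔL = αL₀ΔT = (1.7×10⁻⁵)(14.45)(30.6) = 7.52×10⁻³ m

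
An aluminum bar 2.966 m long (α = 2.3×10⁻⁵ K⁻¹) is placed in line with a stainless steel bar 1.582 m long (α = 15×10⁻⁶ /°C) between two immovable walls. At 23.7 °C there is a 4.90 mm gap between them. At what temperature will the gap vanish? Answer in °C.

T = 77.0 °C

Gap closes when ΔL₁ + ΔL₂ = 4.90 mm = 4.90×10⁻³ m
(α₁L₁ + α₂L₂)ΔT = g
α₁L₁ + α₂L₂ = 2.3×10⁻⁵×2.966 + 15×10⁻⁶×1.582 = 9.1948×10⁻⁵ m/K
ΔT = 4.90×10⁻³ / 9.1948×10⁻⁵ = 53.291 K
T = 23.7 + 53.291 = 76.991 °C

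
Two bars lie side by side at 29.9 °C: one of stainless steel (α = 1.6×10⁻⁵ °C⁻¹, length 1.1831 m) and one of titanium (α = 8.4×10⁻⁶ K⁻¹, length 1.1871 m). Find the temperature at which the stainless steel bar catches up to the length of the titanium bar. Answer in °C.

T = 476.4 °C

L₁(1 + α₁ΔT) = L₂(1 + α₂ΔT) ⇒ ΔT = (L₂ − L₁)/(α₁L₁ − α₂L₂)
L₂ − L₁ = 1.1871 − 1.1831 = 4.00×10⁻³ m
α₁L₁ − α₂L₂ = 1.6×10⁻⁵×1.1831 − 8.4×10⁻⁶×1.1871 = 8.95796×10⁻⁶ m/K
ΔT = 4.00×10⁻³ / 8.95796×10⁻⁶ = 446.530 K
T = 29.9 + 446.530 = 476.430 °C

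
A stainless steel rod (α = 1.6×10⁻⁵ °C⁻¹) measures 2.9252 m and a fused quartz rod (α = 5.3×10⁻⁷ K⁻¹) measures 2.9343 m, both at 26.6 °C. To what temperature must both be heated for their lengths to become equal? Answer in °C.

T = 227.7 °C

Equal length when α₁L₁ΔT − α₂L₂ΔT = L₂ − L₁ = 9.10×10⁻³ m
α₁L₁ = 4.68032×10⁻⁵, α₂L₂ = 1.555179×10⁻⁶ → Δ(αL) = 4.5248021×10⁻⁵ m/K
ΔT = 9.10×10⁻³ / 4.5248021×10⁻⁵ = 201.114 K, so T = 26.6 + 201.114 = 227.714 °C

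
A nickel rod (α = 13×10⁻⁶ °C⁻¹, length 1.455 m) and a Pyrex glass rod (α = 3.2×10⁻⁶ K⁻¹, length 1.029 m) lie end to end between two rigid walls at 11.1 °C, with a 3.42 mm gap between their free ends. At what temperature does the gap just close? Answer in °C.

Gap closes when ΔL₁ + ΔL₂ = 3.42 mm = 3.42×10⁻³ m
(α₁L₁ + α₂L₂)ΔT = g
α₁L₁ + α₂L₂ = 13×10⁻⁶×1.455 + 3.2×10⁻⁶×1.029 = 2.22078×10⁻⁵ m/K
ΔT = 3.42×10⁻³ / 2.22078×10⁻⁵ = 154.00 K
T = 11.1 + 154.00 = 165.10 °C

T = 165 °C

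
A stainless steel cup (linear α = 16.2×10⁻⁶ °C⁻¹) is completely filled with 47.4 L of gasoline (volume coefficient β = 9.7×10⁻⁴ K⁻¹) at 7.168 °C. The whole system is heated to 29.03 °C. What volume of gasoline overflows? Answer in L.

0.955 L

The cup also expands: β_container ≈ 3α = 4.86×10⁻⁵ /K
Net overflow = V₀(β_liq − 3α_cont)ΔT
β − 3α = 9.70×10⁻⁴ − 4.86×10⁻⁵ = 9.214×10⁻⁴ /K; ΔT = 21.862 K
ΔV = 47.4 × 9.214×10⁻⁴ × 21.862 = 0.955 L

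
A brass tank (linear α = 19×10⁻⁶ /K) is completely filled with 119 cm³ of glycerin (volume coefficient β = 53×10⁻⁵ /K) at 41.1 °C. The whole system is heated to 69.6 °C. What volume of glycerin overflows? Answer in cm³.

1.60 cm³

The tank also expands: β_container ≈ 3α = 5.7×10⁻⁵ /K
Net overflow = V₀(β_liq − 3α_cont)ΔT
β − 3α = 5.30×10⁻⁴ − 5.7×10⁻⁵ = 4.73×10⁻⁴ /K; ΔT = 28.5 K
ΔV = 119 × 4.73×10⁻⁴ × 28.5 = 1.60 cm³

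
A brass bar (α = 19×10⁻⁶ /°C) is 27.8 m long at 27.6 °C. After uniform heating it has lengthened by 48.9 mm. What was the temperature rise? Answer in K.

ΔL = αL₀ΔT ⇒ ΔT = ΔL / (αL₀)
ΔT = 48.9×10⁻³ m / (19×10⁻⁶ × 27.8 m) = 92.579 K

ΔT = 92.6 K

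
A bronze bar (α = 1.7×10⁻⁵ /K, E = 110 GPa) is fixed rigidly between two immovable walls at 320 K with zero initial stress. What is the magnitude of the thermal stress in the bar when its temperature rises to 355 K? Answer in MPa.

Fully constrained: the free strain ε = αΔT is blocked, so σ = Eε = EαΔT.
|ΔT| = 35 K
σ = 110×10⁹ × 1.7×10⁻⁵ × 35 = 6.54×10⁷ Pa

σ = 65.4 MPa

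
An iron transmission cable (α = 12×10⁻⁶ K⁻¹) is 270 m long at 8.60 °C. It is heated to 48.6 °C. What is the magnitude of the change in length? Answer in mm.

|ΔT| = |48.6 − 8.60| = 40.00 K
ΔL = αL₀ΔT = (12×10⁻⁶)(270)(40.00) = 1.30×10⁻¹ m

ΔL = 130 mm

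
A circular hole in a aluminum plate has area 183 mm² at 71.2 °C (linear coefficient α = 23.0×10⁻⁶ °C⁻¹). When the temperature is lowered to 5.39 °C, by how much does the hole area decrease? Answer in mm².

Area coefficient ≈ 2α; |ΔT| = 65.81 K
ΔA = 2αA₀ΔT = 2(23.0×10⁻⁶)(183)(65.81) = 0.554 mm²

ΔA = 0.554 mm²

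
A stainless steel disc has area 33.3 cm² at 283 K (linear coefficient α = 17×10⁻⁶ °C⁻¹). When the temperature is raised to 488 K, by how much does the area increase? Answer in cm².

Area coefficient ≈ 2α; |ΔT| = 205 K
ΔA = 2αA₀ΔT = 2(17×10⁻⁶)(33.3)(205) = 0.232 cm²

ΔA = 0.232 cm²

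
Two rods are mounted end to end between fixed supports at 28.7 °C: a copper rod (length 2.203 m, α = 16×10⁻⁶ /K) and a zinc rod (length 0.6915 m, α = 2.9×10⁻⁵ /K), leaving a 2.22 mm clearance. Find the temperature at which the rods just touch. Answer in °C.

α₁L₁ = 3.5248×10⁻⁵ m/K, α₂L₂ = 2.00535×10⁻⁵ m/K → total 5.53015×10⁻⁵ m/K
ΔT = g/(α₁L₁+α₂L₂) = 2.22×10⁻³ / 5.53015×10⁻⁵ = 40.144 K
T = 28.7 + 40.144 = 68.844 °C

T = 68.8 °C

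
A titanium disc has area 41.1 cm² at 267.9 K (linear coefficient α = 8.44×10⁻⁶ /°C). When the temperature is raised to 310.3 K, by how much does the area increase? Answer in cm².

ΔA = 0.0294 cm²

Area coefficient ≈ 2α; |ΔT| = 42.4 K
ΔA = 2αA₀ΔT = 2(8.44×10⁻⁶)(41.1)(42.4) = 0.0294 cm²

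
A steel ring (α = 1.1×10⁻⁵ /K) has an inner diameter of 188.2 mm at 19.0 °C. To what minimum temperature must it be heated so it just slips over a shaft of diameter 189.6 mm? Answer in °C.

Required Δd = 189.6 − 188.2 = 1.4 mm
Δd = αd₀ΔT ⇒ ΔT = Δd/(αd₀) = 1.4 / (1.1×10⁻⁵ × 188.2) = 676.26 K
T_min = 19.0 + 676.26 = 695.26 °C

T = 695 °C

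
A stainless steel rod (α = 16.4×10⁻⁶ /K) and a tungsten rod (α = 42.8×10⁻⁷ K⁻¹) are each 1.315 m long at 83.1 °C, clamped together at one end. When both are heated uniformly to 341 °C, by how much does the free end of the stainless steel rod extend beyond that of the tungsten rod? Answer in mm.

4.11 mm

ΔT = 257.9 K
stainless steel: ΔL = 16.4×10⁻⁶ × 1.315 m × 257.9 = 5.5619×10⁻³ m = 5.5619 mm
tungsten: ΔL = 42.8×10⁻⁷ × 1.315 m × 257.9 = 1.4515×10⁻³ m = 1.4515 mm
difference = 5.5619 − 1.4515 = 4.1104 mm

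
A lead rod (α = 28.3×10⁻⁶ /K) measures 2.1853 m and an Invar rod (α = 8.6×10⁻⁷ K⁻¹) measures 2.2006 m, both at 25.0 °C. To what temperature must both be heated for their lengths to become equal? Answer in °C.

T = 280.2 °C

Equal length when α₁L₁ΔT − α₂L₂ΔT = L₂ − L₁ = 1.53×10⁻² m
α₁L₁ = 6.184399×10⁻⁵, α₂L₂ = 1.892516×10⁻⁶ → Δ(αL) = 5.9951474×10⁻⁵ m/K
ΔT = 1.53×10⁻² / 5.9951474×10⁻⁵ = 255.206 K, so T = 25.0 + 255.206 = 280.206 °C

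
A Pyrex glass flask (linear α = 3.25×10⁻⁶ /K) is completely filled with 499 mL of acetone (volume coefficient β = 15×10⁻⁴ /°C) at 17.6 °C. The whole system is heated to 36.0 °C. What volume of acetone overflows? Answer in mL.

13.7 mL

The flask also expands: β_container ≈ 3α = 9.75×10⁻⁶ /K
Net overflow = V₀(β_liq − 3α_cont)ΔT
β − 3α = 1.50×10⁻³ − 9.75×10⁻⁶ = 1.49025×10⁻³ /K; ΔT = 18.4 K
ΔV = 499 × 1.49025×10⁻³ × 18.4 = 13.7 mL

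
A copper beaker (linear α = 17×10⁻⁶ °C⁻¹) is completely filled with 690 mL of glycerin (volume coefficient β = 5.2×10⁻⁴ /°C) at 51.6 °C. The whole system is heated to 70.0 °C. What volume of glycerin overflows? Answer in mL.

5.95 mL

The beaker also expands: β_container ≈ 3α = 5.1×10⁻⁵ /K
Net overflow = V₀(β_liq − 3α_cont)ΔT
β − 3α = 5.20×10⁻⁴ − 5.1×10⁻⁵ = 4.69×10⁻⁴ /K; ΔT = 18.4 K
ΔV = 690 × 4.69×10⁻⁴ × 18.4 = 5.95 mL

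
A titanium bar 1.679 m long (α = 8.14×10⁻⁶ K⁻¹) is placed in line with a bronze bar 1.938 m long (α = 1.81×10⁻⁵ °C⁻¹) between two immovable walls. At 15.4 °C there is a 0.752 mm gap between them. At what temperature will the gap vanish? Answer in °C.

T = 30.8 °C

Gap closes when ΔL₁ + ΔL₂ = 0.752 mm = 7.52×10⁻⁴ m
(α₁L₁ + α₂L₂)ΔT = g
α₁L₁ + α₂L₂ = 8.14×10⁻⁶×1.679 + 1.81×10⁻⁵×1.938 = 4.874486×10⁻⁵ m/K
ΔT = 7.52×10⁻⁴ / 4.874486×10⁻⁵ = 15.427 K
T = 15.4 + 15.427 = 30.827 °C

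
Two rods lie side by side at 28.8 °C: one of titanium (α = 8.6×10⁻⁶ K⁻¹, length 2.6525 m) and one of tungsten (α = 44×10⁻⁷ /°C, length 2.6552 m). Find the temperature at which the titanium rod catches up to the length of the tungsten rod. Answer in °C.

T = 271.4 °C

L₁(1 + α₁ΔT) = L₂(1 + α₂ΔT) ⇒ ΔT = (L₂ − L₁)/(α₁L₁ − α₂L₂)
L₂ − L₁ = 2.6552 − 2.6525 = 2.70×10⁻³ m
α₁L₁ − α₂L₂ = 8.6×10⁻⁶×2.6525 − 44×10⁻⁷×2.6552 = 1.112862×10⁻⁵ m/K
ΔT = 2.70×10⁻³ / 1.112862×10⁻⁵ = 242.618 K
T = 28.8 + 242.618 = 271.418 °C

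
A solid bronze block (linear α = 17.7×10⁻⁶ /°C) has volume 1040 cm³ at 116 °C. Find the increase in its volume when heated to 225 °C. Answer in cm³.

ΔV = 6.02 cm³

Isotropic solid: β ≈ 3α = 5.3×10⁻⁵ /K; ΔT = 109 K
ΔV = 3αV₀ΔT = 3(17.7×10⁻⁶)(1040)(109) = 6.02 cm³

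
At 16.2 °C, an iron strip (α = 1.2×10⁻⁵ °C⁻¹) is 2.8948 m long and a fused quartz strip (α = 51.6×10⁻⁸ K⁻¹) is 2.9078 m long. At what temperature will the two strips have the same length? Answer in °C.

L₁(1 + α₁ΔT) = L₂(1 + α₂ΔT) ⇒ ΔT = (L₂ − L₁)/(α₁L₁ − α₂L₂)
L₂ − L₁ = 2.9078 − 2.8948 = 1.30×10⁻² m
α₁L₁ − α₂L₂ = 1.2×10⁻⁵×2.8948 − 51.6×10⁻⁸×2.9078 = 3.32371752×10⁻⁵ m/K
ΔT = 1.30×10⁻² / 3.32371752×10⁻⁵ = 391.128 K
T = 16.2 + 391.128 = 407.328 °C

T = 407.3 °C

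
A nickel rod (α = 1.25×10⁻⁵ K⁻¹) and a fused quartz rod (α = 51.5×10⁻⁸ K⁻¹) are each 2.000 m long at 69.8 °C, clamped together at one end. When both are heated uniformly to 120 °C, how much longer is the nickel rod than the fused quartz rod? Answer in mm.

1.20 mm

ΔT = 50.2 K
nickel: ΔL = 1.25×10⁻⁵ × 2.000 m × 50.2 = 1.2550×10⁻³ m = 1.2550 mm
fused quartz: ΔL = 51.5×10⁻⁸ × 2.000 m × 50.2 = 5.1706×10⁻⁵ m = 0.051706 mm
difference = 1.2550 − 0.051706 = 1.203294 mm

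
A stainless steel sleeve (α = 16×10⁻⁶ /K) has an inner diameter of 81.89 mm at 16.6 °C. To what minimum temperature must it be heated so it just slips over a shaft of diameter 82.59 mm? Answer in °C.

Required Δd = 82.59 − 81.89 = 0.70 mm
Δd = αd₀ΔT ⇒ ΔT = Δd/(αd₀) = 0.70 / (16×10⁻⁶ × 81.89) = 534.25 K
T_min = 16.6 + 534.25 = 550.85 °C

T = 551 °C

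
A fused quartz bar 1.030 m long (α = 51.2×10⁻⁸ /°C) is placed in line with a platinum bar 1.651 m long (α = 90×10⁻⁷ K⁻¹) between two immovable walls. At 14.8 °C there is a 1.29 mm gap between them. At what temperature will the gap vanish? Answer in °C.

α₁L₁ = 5.2736×10⁻⁷ m/K, α₂L₂ = 1.4859×10⁻⁵ m/K → total 1.538636×10⁻⁵ m/K
ΔT = g/(α₁L₁+α₂L₂) = 1.29×10⁻³ / 1.538636×10⁻⁵ = 83.840 K
T = 14.8 + 83.840 = 98.640 °C

T = 98.6 °C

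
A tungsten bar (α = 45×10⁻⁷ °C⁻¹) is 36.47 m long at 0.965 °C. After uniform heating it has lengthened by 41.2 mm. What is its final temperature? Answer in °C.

T = 252 °C

ΔL = αL₀ΔT ⇒ ΔT = ΔL / (αL₀)
ΔT = 41.2×10⁻³ m / (45×10⁻⁷ × 36.47 m) = 251.043 K
T = 0.965 + 251.043 = 252.008 °C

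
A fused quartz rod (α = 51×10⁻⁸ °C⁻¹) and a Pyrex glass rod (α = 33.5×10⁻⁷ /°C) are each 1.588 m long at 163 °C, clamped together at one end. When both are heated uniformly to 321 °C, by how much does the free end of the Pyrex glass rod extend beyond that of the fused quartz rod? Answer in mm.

ΔT = 158 K
fused quartz: ΔL = 51×10⁻⁸ × 1.588 m × 158 = 1.2796×10⁻⁴ m = 0.12796 mm
Pyrex glass: ΔL = 33.5×10⁻⁷ × 1.588 m × 158 = 8.4053×10⁻⁴ m = 0.84053 mm
difference = 0.84053 − 0.12796 = 0.71257 mm

0.713 mm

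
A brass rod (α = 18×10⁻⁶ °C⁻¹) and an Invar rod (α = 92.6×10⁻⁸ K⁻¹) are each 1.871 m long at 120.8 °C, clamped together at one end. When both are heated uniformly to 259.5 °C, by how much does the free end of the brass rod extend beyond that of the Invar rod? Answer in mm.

4.43 mm

ΔT = 138.7 K
brass: ΔL = 18×10⁻⁶ × 1.871 m × 138.7 = 4.6711×10⁻³ m = 4.6711 mm
Invar: ΔL = 92.6×10⁻⁸ × 1.871 m × 138.7 = 2.4030×10⁻⁴ m = 0.24030 mm
difference = 4.6711 − 0.24030 = 4.4308 mm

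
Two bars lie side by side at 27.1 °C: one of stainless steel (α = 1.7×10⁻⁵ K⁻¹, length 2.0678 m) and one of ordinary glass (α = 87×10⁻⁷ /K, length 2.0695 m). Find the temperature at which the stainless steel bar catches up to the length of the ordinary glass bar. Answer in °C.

T = 126.2 °C

L₁(1 + α₁ΔT) = L₂(1 + α₂ΔT) ⇒ ΔT = (L₂ − L₁)/(α₁L₁ − α₂L₂)
L₂ − L₁ = 2.0695 − 2.0678 = 1.70×10⁻³ m
α₁L₁ − α₂L₂ = 1.7×10⁻⁵×2.0678 − 87×10⁻⁷×2.0695 = 1.714795×10⁻⁵ m/K
ΔT = 1.70×10⁻³ / 1.714795×10⁻⁵ = 99.137 K
T = 27.1 + 99.137 = 126.237 °C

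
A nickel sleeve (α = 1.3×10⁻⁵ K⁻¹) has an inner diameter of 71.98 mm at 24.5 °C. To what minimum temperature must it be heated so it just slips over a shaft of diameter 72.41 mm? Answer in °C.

Required Δd = 72.41 − 71.98 = 0.43 mm
Δd = αd₀ΔT ⇒ ΔT = Δd/(αd₀) = 0.43 / (1.3×10⁻⁵ × 71.98) = 459.53 K
T_min = 24.5 + 459.53 = 484.03 °C

T = 484 °C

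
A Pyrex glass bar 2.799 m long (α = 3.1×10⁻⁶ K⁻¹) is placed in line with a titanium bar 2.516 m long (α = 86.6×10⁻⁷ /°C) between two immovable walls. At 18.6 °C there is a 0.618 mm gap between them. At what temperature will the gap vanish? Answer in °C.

T = 38.9 °C

Gap closes when ΔL₁ + ΔL₂ = 0.618 mm = 6.18×10⁻⁴ m
(α₁L₁ + α₂L₂)ΔT = g
α₁L₁ + α₂L₂ = 3.1×10⁻⁶×2.799 + 86.6×10⁻⁷×2.516 = 3.046546×10⁻⁵ m/K
ΔT = 6.18×10⁻⁴ / 3.046546×10⁻⁵ = 20.285 K
T = 18.6 + 20.285 = 38.885 °C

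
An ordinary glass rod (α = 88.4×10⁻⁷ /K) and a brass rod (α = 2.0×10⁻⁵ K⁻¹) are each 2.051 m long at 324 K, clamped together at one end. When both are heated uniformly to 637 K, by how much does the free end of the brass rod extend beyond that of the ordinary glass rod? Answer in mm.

ΔT = 313 K
ordinary glass: ΔL = 88.4×10⁻⁷ × 2.051 m × 313 = 5.6750×10⁻³ m = 5.6750 mm
brass: ΔL = 2.0×10⁻⁵ × 2.051 m × 313 = 1.2839×10⁻² m = 12.839 mm
difference = 12.839 − 5.6750 = 7.164 mm

7.16 mm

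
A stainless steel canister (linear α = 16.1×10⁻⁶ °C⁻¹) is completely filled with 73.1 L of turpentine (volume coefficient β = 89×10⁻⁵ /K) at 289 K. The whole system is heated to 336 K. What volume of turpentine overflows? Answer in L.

The canister also expands: β_container ≈ 3α = 4.83×10⁻⁵ /K
Net overflow = V₀(β_liq − 3α_cont)ΔT
β − 3α = 8.90×10⁻⁴ − 4.83×10⁻⁵ = 8.417×10⁻⁴ /K; ΔT = 47 K
ΔV = 73.1 × 8.417×10⁻⁴ × 47 = 2.89 L

2.89 L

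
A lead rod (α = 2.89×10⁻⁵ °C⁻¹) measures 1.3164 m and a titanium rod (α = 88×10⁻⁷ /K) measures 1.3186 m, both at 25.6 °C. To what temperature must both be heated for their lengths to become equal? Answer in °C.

T = 108.8 °C

L₁(1 + α₁ΔT) = L₂(1 + α₂ΔT) ⇒ ΔT = (L₂ − L₁)/(α₁L₁ − α₂L₂)
L₂ − L₁ = 1.3186 − 1.3164 = 2.20×10⁻³ m
α₁L₁ − α₂L₂ = 2.89×10⁻⁵×1.3164 − 88×10⁻⁷×1.3186 = 2.644028×10⁻⁵ m/K
ΔT = 2.20×10⁻³ / 2.644028×10⁻⁵ = 83.206 K
T = 25.6 + 83.206 = 108.806 °C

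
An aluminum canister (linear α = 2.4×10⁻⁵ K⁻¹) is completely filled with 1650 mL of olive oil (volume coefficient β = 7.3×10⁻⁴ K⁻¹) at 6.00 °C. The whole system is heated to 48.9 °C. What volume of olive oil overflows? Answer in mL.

46.6 mL

The canister also expands: β_container ≈ 3α = 7.2×10⁻⁵ /K
Net overflow = V₀(β_liq − 3α_cont)ΔT
β − 3α = 7.30×10⁻⁴ − 7.2×10⁻⁵ = 6.58×10⁻⁴ /K; ΔT = 42.90 K
ΔV = 1650 × 6.58×10⁻⁴ × 42.90 = 46.6 mL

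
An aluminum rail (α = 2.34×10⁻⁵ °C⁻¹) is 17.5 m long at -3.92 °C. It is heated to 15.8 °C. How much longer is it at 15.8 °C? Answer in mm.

ΔL = 8.08 mm

|ΔT| = |15.8 − (-3.92)| = 19.72 K
ΔL = αL₀ΔT = (2.34×10⁻⁵)(17.5)(19.72) = 8.08×10⁻³ m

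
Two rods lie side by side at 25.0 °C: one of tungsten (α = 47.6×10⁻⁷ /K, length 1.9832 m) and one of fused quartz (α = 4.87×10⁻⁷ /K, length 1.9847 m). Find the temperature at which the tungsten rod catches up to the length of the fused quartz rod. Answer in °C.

Equal length when α₁L₁ΔT − α₂L₂ΔT = L₂ − L₁ = 1.50×10⁻³ m
α₁L₁ = 9.440032×10⁻⁶, α₂L₂ = 9.665489×10⁻⁷ → Δ(αL) = 8.4734831×10⁻⁶ m/K
ΔT = 1.50×10⁻³ / 8.4734831×10⁻⁶ = 177.023 K, so T = 25.0 + 177.023 = 202.023 °C

T = 202.0 °C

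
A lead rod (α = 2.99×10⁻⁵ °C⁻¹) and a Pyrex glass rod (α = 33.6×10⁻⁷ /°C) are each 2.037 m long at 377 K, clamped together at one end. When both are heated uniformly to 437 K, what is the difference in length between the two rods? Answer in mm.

3.24 mm

ΔT = 60 K
lead: ΔL = 2.99×10⁻⁵ × 2.037 m × 60 = 3.6544×10⁻³ m = 3.6544 mm
Pyrex glass: ΔL = 33.6×10⁻⁷ × 2.037 m × 60 = 4.1066×10⁻⁴ m = 0.41066 mm
difference = 3.6544 − 0.41066 = 3.24374 mm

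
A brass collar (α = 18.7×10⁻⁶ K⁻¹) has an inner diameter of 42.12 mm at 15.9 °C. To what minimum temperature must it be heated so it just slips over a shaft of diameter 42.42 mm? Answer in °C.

Required Δd = 42.42 − 42.12 = 0.30 mm
Δd = αd₀ΔT ⇒ ΔT = Δd/(αd₀) = 0.30 / (18.7×10⁻⁶ × 42.12) = 380.88 K
T_min = 15.9 + 380.88 = 396.78 °C

T = 397 °C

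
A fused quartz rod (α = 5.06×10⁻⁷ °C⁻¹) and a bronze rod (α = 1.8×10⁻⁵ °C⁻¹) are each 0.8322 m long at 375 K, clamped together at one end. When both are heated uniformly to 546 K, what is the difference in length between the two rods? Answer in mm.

2.49 mm

ΔT = 171 K
fused quartz: ΔL = 5.06×10⁻⁷ × 0.8322 m × 171 = 7.2007×10⁻⁵ m = 0.072007 mm
bronze: ΔL = 1.8×10⁻⁵ × 0.8322 m × 171 = 2.5615×10⁻³ m = 2.5615 mm
difference = 2.5615 − 0.072007 = 2.489493 mm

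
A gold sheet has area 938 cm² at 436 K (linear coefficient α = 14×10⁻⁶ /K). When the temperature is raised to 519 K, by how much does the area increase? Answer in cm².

Area coefficient ≈ 2α; |ΔT| = 83 K
ΔA = 2αA₀ΔT = 2(14×10⁻⁶)(938)(83) = 2.18 cm²

ΔA = 2.18 cm²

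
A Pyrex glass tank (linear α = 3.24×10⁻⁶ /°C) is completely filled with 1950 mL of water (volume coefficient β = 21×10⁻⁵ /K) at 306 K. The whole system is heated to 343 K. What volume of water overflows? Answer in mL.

The tank also expands: β_container ≈ 3α = 9.72×10⁻⁶ /K
Net overflow = V₀(β_liq − 3α_cont)ΔT
β − 3α = 2.10×10⁻⁴ − 9.72×10⁻⁶ = 2.0028×10⁻⁴ /K; ΔT = 37 K
ΔV = 1950 × 2.0028×10⁻⁴ × 37 = 14.5 mL

14.5 mL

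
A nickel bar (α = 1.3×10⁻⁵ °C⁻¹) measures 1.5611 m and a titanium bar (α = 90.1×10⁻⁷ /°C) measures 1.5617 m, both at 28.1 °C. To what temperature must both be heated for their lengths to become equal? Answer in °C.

Equal length when α₁L₁ΔT − α₂L₂ΔT = L₂ − L₁ = 6.00×10⁻⁴ m
α₁L₁ = 2.02943×10⁻⁵, α₂L₂ = 1.4070917×10⁻⁵ → Δ(αL) = 6.223383×10⁻⁶ m/K
ΔT = 6.00×10⁻⁴ / 6.223383×10⁻⁶ = 96.411 K, so T = 28.1 + 96.411 = 124.511 °C

T = 124.5 °C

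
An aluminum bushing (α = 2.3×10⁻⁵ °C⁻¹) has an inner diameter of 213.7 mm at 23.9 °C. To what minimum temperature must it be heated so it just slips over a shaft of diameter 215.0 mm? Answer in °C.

Required Δd = 215.0 − 213.7 = 1.3 mm
Δd = αd₀ΔT ⇒ ΔT = Δd/(αd₀) = 1.3 / (2.3×10⁻⁵ × 213.7) = 264.49 K
T_min = 23.9 + 264.49 = 288.39 °C

T = 288 °C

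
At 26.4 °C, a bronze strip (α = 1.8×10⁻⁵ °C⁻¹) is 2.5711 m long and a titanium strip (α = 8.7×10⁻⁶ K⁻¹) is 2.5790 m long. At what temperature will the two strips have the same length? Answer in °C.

T = 357.7 °C

Equal length when α₁L₁ΔT − α₂L₂ΔT = L₂ − L₁ = 7.90×10⁻³ m
α₁L₁ = 4.62798×10⁻⁵, α₂L₂ = 2.24373×10⁻⁵ → Δ(αL) = 2.38425×10⁻⁵ m/K
ΔT = 7.90×10⁻³ / 2.38425×10⁻⁵ = 331.341 K, so T = 26.4 + 331.341 = 357.741 °C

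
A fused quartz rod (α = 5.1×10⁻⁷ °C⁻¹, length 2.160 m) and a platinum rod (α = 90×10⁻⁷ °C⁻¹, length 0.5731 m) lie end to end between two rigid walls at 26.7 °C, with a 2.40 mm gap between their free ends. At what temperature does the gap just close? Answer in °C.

T = 410 °C

α₁L₁ = 1.1016×10⁻⁶ m/K, α₂L₂ = 5.1579×10⁻⁶ m/K → total 6.2595×10⁻⁶ m/K
ΔT = g/(α₁L₁+α₂L₂) = 2.40×10⁻³ / 6.2595×10⁻⁶ = 383.42 K
T = 26.7 + 383.42 = 410.12 °C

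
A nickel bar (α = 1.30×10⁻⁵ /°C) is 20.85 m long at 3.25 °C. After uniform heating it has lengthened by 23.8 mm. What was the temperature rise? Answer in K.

ΔT = 87.8 K

ΔL = αL₀ΔT ⇒ ΔT = ΔL / (αL₀)
ΔT = 23.8×10⁻³ m / (1.30×10⁻⁵ × 20.85 m) = 87.807 K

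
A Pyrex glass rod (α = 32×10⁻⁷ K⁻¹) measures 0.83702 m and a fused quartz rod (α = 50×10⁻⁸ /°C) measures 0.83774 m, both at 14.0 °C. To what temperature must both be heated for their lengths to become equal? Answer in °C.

T = 332.6 °C

L₁(1 + α₁ΔT) = L₂(1 + α₂ΔT) ⇒ ΔT = (L₂ − L₁)/(α₁L₁ − α₂L₂)
L₂ − L₁ = 0.83774 − 0.83702 = 7.20×10⁻⁴ m
α₁L₁ − α₂L₂ = 32×10⁻⁷×0.83702 − 50×10⁻⁸×0.83774 = 2.259594×10⁻⁶ m/K
ΔT = 7.20×10⁻⁴ / 2.259594×10⁻⁶ = 318.641 K
T = 14.0 + 318.641 = 332.641 °C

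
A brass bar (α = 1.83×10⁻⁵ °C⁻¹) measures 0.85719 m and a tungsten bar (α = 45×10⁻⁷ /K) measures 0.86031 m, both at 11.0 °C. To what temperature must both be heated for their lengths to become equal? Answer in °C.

T = 275.1 °C

L₁(1 + α₁ΔT) = L₂(1 + α₂ΔT) ⇒ ΔT = (L₂ − L₁)/(α₁L₁ − α₂L₂)
L₂ − L₁ = 0.86031 − 0.85719 = 3.12×10⁻³ m
α₁L₁ − α₂L₂ = 1.83×10⁻⁵×0.85719 − 45×10⁻⁷×0.86031 = 1.1815182×10⁻⁵ m/K
ΔT = 3.12×10⁻³ / 1.1815182×10⁻⁵ = 264.067 K
T = 11.0 + 264.067 = 275.067 °C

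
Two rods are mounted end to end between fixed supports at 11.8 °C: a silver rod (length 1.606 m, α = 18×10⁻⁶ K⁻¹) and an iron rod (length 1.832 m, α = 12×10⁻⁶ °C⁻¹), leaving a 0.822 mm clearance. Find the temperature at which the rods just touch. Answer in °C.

T = 28.0 °C

α₁L₁ = 2.8908×10⁻⁵ m/K, α₂L₂ = 2.1984×10⁻⁵ m/K → total 5.0892×10⁻⁵ m/K
ΔT = g/(α₁L₁+α₂L₂) = 8.22×10⁻⁴ / 5.0892×10⁻⁵ = 16.152 K
T = 11.8 + 16.152 = 27.952 °C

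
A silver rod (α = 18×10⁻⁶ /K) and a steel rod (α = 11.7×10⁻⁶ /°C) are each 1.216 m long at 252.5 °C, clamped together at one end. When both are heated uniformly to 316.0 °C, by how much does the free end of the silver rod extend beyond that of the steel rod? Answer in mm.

ΔT = 63.5 K
silver: ΔL = 18×10⁻⁶ × 1.216 m × 63.5 = 1.3899×10⁻³ m = 1.3899 mm
steel: ΔL = 11.7×10⁻⁶ × 1.216 m × 63.5 = 9.0343×10⁻⁴ m = 0.90343 mm
difference = 1.3899 − 0.90343 = 0.48647 mm

0.486 mm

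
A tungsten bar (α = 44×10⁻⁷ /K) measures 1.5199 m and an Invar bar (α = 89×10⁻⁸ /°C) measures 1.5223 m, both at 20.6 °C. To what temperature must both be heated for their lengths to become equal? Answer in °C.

Equal length when α₁L₁ΔT − α₂L₂ΔT = L₂ − L₁ = 2.40×10⁻³ m
α₁L₁ = 6.68756×10⁻⁶, α₂L₂ = 1.354847×10⁻⁶ → Δ(αL) = 5.332713×10⁻⁶ m/K
ΔT = 2.40×10⁻³ / 5.332713×10⁻⁶ = 450.052 K, so T = 20.6 + 450.052 = 470.652 °C

T = 470.7 °C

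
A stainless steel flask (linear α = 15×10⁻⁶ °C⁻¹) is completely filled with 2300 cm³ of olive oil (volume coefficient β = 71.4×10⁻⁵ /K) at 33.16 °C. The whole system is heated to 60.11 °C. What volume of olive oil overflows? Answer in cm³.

The flask also expands: β_container ≈ 3α = 4.5×10⁻⁵ /K
Net overflow = V₀(β_liq − 3α_cont)ΔT
β − 3α = 7.14×10⁻⁴ − 4.5×10⁻⁵ = 6.69×10⁻⁴ /K; ΔT = 26.95 K
ΔV = 2300 × 6.69×10⁻⁴ × 26.95 = 41.5 cm³

41.5 cm³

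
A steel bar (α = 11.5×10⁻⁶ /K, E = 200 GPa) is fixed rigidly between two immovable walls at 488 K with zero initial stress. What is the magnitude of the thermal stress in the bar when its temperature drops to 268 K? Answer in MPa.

σ = 506 MPa

Fully constrained: the free strain ε = αΔT is blocked, so σ = Eε = EαΔT.
|ΔT| = 220 K
σ = 200×10⁹ × 11.5×10⁻⁶ × 220 = 5.06×10⁸ Pa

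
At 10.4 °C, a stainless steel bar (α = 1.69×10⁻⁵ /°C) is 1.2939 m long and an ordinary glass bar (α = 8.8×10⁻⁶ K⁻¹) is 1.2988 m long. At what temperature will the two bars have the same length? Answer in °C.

L₁(1 + α₁ΔT) = L₂(1 + α₂ΔT) ⇒ ΔT = (L₂ − L₁)/(α₁L₁ − α₂L₂)
L₂ − L₁ = 1.2988 − 1.2939 = 4.90×10⁻³ m
α₁L₁ − α₂L₂ = 1.69×10⁻⁵×1.2939 − 8.8×10⁻⁶×1.2988 = 1.043747×10⁻⁵ m/K
ΔT = 4.90×10⁻³ / 1.043747×10⁻⁵ = 469.462 K
T = 10.4 + 469.462 = 479.862 °C

T = 479.9 °C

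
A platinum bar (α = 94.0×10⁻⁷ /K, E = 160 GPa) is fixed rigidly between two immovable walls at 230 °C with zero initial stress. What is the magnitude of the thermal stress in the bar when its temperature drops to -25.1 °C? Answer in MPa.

Fully constrained: the free strain ε = αΔT is blocked, so σ = Eε = EαΔT.
|ΔT| = 255.1 K
σ = 160×10⁹ × 94.0×10⁻⁷ × 255.1 = 3.84×10⁸ Pa

σ = 384 MPa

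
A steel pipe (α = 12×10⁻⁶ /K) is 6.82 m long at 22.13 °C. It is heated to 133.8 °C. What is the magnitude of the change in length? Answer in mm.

ΔL = 9.14 mm

|ΔT| = |133.8 − 22.13| = 111.67 K
ΔL = αL₀ΔT = (12×10⁻⁶)(6.82)(111.67) = 9.14×10⁻³ m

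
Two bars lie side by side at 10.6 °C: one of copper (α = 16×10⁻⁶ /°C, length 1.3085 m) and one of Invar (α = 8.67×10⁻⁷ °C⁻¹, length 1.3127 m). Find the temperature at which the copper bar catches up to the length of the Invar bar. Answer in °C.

T = 222.7 °C

L₁(1 + α₁ΔT) = L₂(1 + α₂ΔT) ⇒ ΔT = (L₂ − L₁)/(α₁L₁ − α₂L₂)
L₂ − L₁ = 1.3127 − 1.3085 = 4.20×10⁻³ m
α₁L₁ − α₂L₂ = 16×10⁻⁶×1.3085 − 8.67×10⁻⁷×1.3127 = 1.97978891×10⁻⁵ m/K
ΔT = 4.20×10⁻³ / 1.97978891×10⁻⁵ = 212.144 K
T = 10.6 + 212.144 = 222.744 °C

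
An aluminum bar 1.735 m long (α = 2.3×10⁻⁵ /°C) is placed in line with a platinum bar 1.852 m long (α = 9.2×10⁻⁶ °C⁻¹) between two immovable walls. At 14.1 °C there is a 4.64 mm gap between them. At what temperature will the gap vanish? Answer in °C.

Gap closes when ΔL₁ + ΔL₂ = 4.64 mm = 4.64×10⁻³ m
(α₁L₁ + α₂L₂)ΔT = g
α₁L₁ + α₂L₂ = 2.3×10⁻⁵×1.735 + 9.2×10⁻⁶×1.852 = 5.69434×10⁻⁵ m/K
ΔT = 4.64×10⁻³ / 5.69434×10⁻⁵ = 81.484 K
T = 14.1 + 81.484 = 95.584 °C

T = 95.6 °C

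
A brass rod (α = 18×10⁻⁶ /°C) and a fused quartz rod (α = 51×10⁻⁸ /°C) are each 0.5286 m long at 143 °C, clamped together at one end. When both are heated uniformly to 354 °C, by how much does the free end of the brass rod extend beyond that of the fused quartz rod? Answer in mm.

ΔT = 211 K
brass: ΔL = 18×10⁻⁶ × 0.5286 m × 211 = 2.0076×10⁻³ m = 2.0076 mm
fused quartz: ΔL = 51×10⁻⁸ × 0.5286 m × 211 = 5.6883×10⁻⁵ m = 0.056883 mm
difference = 2.0076 − 0.056883 = 1.950717 mm

1.95 mm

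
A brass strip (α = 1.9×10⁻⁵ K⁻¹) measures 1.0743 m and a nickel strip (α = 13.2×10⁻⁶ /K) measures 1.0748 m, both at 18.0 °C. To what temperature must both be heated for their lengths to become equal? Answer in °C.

T = 98.33 °C

Equal length when α₁L₁ΔT − α₂L₂ΔT = L₂ − L₁ = 5.00×10⁻⁴ m
α₁L₁ = 2.04117×10⁻⁵, α₂L₂ = 1.418736×10⁻⁵ → Δ(αL) = 6.22434×10⁻⁶ m/K
ΔT = 5.00×10⁻⁴ / 6.22434×10⁻⁶ = 80.3298 K, so T = 18.0 + 80.3298 = 98.3298 °C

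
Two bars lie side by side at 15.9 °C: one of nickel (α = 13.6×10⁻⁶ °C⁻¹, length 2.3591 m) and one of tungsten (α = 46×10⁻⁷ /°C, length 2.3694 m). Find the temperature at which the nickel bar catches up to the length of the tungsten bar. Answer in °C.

L₁(1 + α₁ΔT) = L₂(1 + α₂ΔT) ⇒ ΔT = (L₂ − L₁)/(α₁L₁ − α₂L₂)
L₂ − L₁ = 2.3694 − 2.3591 = 1.03×10⁻² m
α₁L₁ − α₂L₂ = 13.6×10⁻⁶×2.3591 − 46×10⁻⁷×2.3694 = 2.118452×10⁻⁵ m/K
ΔT = 1.03×10⁻² / 2.118452×10⁻⁵ = 486.204 K
T = 15.9 + 486.204 = 502.104 °C

T = 502.1 °C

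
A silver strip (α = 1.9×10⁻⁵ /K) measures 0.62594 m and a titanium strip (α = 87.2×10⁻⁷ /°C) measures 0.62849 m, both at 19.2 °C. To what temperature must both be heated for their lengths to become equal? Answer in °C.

L₁(1 + α₁ΔT) = L₂(1 + α₂ΔT) ⇒ ΔT = (L₂ − L₁)/(α₁L₁ − α₂L₂)
L₂ − L₁ = 0.62849 − 0.62594 = 2.55×10⁻³ m
α₁L₁ − α₂L₂ = 1.9×10⁻⁵×0.62594 − 87.2×10⁻⁷×0.62849 = 6.4124272×10⁻⁶ m/K
ΔT = 2.55×10⁻³ / 6.4124272×10⁻⁶ = 397.665 K
T = 19.2 + 397.665 = 416.865 °C

T = 416.9 °C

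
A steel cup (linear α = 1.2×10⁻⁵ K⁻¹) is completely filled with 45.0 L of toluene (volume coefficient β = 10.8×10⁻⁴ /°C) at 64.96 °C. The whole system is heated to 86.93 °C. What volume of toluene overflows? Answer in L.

The cup also expands: β_container ≈ 3α = 3.6×10⁻⁵ /K
Net overflow = V₀(β_liq − 3α_cont)ΔT
β − 3α = 1.08×10⁻³ − 3.6×10⁻⁵ = 1.044×10⁻³ /K; ΔT = 21.97 K
ΔV = 45.0 × 1.044×10⁻³ × 21.97 = 1.03 L

1.03 L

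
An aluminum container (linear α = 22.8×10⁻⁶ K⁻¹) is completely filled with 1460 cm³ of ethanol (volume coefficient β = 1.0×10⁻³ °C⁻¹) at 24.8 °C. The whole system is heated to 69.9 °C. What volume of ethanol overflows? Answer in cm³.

61.3 cm³

The container also expands: β_container ≈ 3α = 6.84×10⁻⁵ /K
Net overflow = V₀(β_liq − 3α_cont)ΔT
β − 3α = 1.00×10⁻³ − 6.84×10⁻⁵ = 9.316×10⁻⁴ /K; ΔT = 45.1 K
ΔV = 1460 × 9.316×10⁻⁴ × 45.1 = 61.3 cm³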